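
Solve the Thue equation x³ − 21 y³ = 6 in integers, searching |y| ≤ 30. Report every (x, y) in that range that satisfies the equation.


The equation is x³ - 21y³ = 6. For fixed y, x³ = 21·y³ + 6, so a solution requires the RHS to be a perfect cube.
Strategy: iterate y from -30 to 30, compute RHS = 21·y³ + 6, and check whether it is a (positive or negative) perfect cube.
Check small values of y:
  y = 0: RHS = 6 is not a perfect cube.
  y = 1: RHS = 27 = (3)³ ⇒ x = 3 works.
  y = -1: RHS = -15 is not a perfect cube.
  y = 2: RHS = 174 is not a perfect cube.
  y = -2: RHS = -162 is not a perfect cube.
  y = 3: RHS = 573 is not a perfect cube.
  y = -3: RHS = -561 is not a perfect cube.
Continuing the search up to |y| = 30 finds no further solutions beyond those listed.
Collected solutions: (3, 1).

Solutions (with |y| ≤ 30): (3, 1).


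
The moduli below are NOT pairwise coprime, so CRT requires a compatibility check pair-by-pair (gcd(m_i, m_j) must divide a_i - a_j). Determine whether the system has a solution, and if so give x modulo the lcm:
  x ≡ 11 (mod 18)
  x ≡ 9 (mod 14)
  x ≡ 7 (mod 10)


Moduli 18, 14, 10 are not pairwise coprime, so CRT works modulo lcm(m_i) when all pairwise compatibility conditions hold.
Pairwise compatibility: gcd(m_i, m_j) must divide a_i - a_j for every pair.
Merge one congruence at a time:
  Start: x ≡ 11 (mod 18).
  Combine with x ≡ 9 (mod 14): gcd(18, 14) = 2; 9 - 11 = -2, which IS divisible by 2, so compatible.
    Write x = 11 + 18·t and substitute into x ≡ 9 (mod 14): 18·t ≡ 9 − 11 = -2 (mod 14).
    Divide the congruence (and modulus) by g = 2: 9·t ≡ -1 (mod 7).
    Reduce coefficients mod 7: 2·t ≡ 6 (mod 7).
    The inverse of 2 mod 7 is 4 (since 2·4 = 8 = 1·7 + 1), so t ≡ 4·6 = 24 ≡ 3 (mod 7).
    Then x = 11 + 18·3 = 65, valid modulo lcm(18, 14) = 126: x ≡ 65 (mod 126).
  Combine with x ≡ 7 (mod 10): gcd(126, 10) = 2; 7 - 65 = -58, which IS divisible by 2, so compatible.
    Write x = 65 + 126·t and substitute into x ≡ 7 (mod 10): 126·t ≡ 7 − 65 = -58 (mod 10).
    Divide the congruence (and modulus) by g = 2: 63·t ≡ -29 (mod 5).
    Reduce coefficients mod 5: 3·t ≡ 1 (mod 5).
    The inverse of 3 mod 5 is 2 (since 3·2 = 6 = 1·5 + 1), so t ≡ 2·1 = 2 ≡ 2 (mod 5).
    Then x = 65 + 126·2 = 317, valid modulo lcm(126, 10) = 630: x ≡ 317 (mod 630).
Verify: 317 mod 18 = 11, 317 mod 14 = 9, 317 mod 10 = 7.

x ≡ 317 (mod 630).


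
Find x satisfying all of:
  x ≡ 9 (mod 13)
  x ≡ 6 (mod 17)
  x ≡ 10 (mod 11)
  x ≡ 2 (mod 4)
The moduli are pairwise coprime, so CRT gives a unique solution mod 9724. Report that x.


Product of moduli M = 13 · 17 · 11 · 4 = 9724.
Merge one congruence at a time:
  Start: x ≡ 9 (mod 13).
  Combine with x ≡ 6 (mod 17); new modulus lcm = 221.
    Write x = 9 + 13·t and substitute into x ≡ 6 (mod 17): 13·t ≡ 6 − 9 = -3 (mod 17).
    Reduce coefficients mod 17: 13·t ≡ 14 (mod 17).
    The inverse of 13 mod 17 is 4 (since 13·4 = 52 = 3·17 + 1), so t ≡ 4·14 = 56 ≡ 5 (mod 17).
    Then x = 9 + 13·5 = 74, valid modulo lcm(13, 17) = 221: x ≡ 74 (mod 221).
  Combine with x ≡ 10 (mod 11); new modulus lcm = 2431.
    Write x = 74 + 221·t and substitute into x ≡ 10 (mod 11): 221·t ≡ 10 − 74 = -64 (mod 11).
    Reduce coefficients mod 11: 1·t ≡ 2 (mod 11).
    So t ≡ 2 (mod 11).
    Then x = 74 + 221·2 = 516, valid modulo lcm(221, 11) = 2431: x ≡ 516 (mod 2431).
  Combine with x ≡ 2 (mod 4); new modulus lcm = 9724.
    Write x = 516 + 2431·t and substitute into x ≡ 2 (mod 4): 2431·t ≡ 2 − 516 = -514 (mod 4).
    Reduce coefficients mod 4: 3·t ≡ 2 (mod 4).
    The inverse of 3 mod 4 is 3 (since 3·3 = 9 = 2·4 + 1), so t ≡ 3·2 = 6 ≡ 2 (mod 4).
    Then x = 516 + 2431·2 = 5378, valid modulo lcm(2431, 4) = 9724: x ≡ 5378 (mod 9724).
Verify against each original: 5378 mod 13 = 9, 5378 mod 17 = 6, 5378 mod 11 = 10, 5378 mod 4 = 2.

x ≡ 5378 (mod 9724).


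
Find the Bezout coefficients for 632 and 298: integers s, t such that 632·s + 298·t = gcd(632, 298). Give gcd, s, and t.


Euclidean algorithm on (632, 298) — divide until remainder is 0:
  632 = 2 · 298 + 36
  298 = 8 · 36 + 10
  36 = 3 · 10 + 6
  10 = 1 · 6 + 4
  6 = 1 · 4 + 2
  4 = 2 · 2 + 0
gcd(632, 298) = 2.
Track Bezout coefficients alongside the remainders: start with r₀ = 632 = a·1 + b·0 (s = 1, t = 0) and r₁ = 298 = a·0 + b·1 (s = 0, t = 1); each new remainder r_{k+1} = r_{k-1} − q_k·r_k inherits s_{k+1} = s_{k-1} − q_k·s_k, t_{k+1} = t_{k-1} − q_k·t_k, so r_k = a·s_k + b·t_k at every step:
  q = 2: r = 36, s = 1 − 2·0 = 1, t = 0 − 2·1 = -2  (check: 632·1 + 298·(-2) = 36)
  q = 8: r = 10, s = 0 − 8·1 = -8, t = 1 − 8·(-2) = 17  (check: 632·(-8) + 298·17 = 10)
  q = 3: r = 6, s = 1 − 3·(-8) = 25, t = -2 − 3·17 = -53  (check: 632·25 + 298·(-53) = 6)
  q = 1: r = 4, s = -8 − 1·25 = -33, t = 17 − 1·(-53) = 70  (check: 632·(-33) + 298·70 = 4)
  q = 1: r = 2, s = 25 − 1·(-33) = 58, t = -53 − 1·70 = -123  (check: 632·58 + 298·(-123) = 2)
The row with r = 2 (the gcd) gives the Bezout coefficients s = 58, t = -123.
Result: 632 · (58) + 298 · (-123) = 2.

gcd(632, 298) = 2; s = 58, t = -123 (check: 632·58 + 298·(-123) = 2).


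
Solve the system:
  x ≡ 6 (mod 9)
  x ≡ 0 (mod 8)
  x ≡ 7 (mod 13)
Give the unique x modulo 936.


Moduli 9, 8, 13 are pairwise coprime; by CRT there is a unique solution modulo M = 9 · 8 · 13 = 936.
Solve pairwise, accumulating the modulus:
  Start with x ≡ 6 (mod 9).
  Combine with x ≡ 0 (mod 8): since gcd(9, 8) = 1, we get a unique residue mod 72.
    Write x = 6 + 9·t and substitute into x ≡ 0 (mod 8): 9·t ≡ 0 − 6 = -6 (mod 8).
    Reduce coefficients mod 8: 1·t ≡ 2 (mod 8).
    So t ≡ 2 (mod 8).
    Then x = 6 + 9·2 = 24, valid modulo lcm(9, 8) = 72: x ≡ 24 (mod 72).
  Combine with x ≡ 7 (mod 13): since gcd(72, 13) = 1, we get a unique residue mod 936.
    Write x = 24 + 72·t and substitute into x ≡ 7 (mod 13): 72·t ≡ 7 − 24 = -17 (mod 13).
    Reduce coefficients mod 13: 7·t ≡ 9 (mod 13).
    The inverse of 7 mod 13 is 2 (since 7·2 = 14 = 1·13 + 1), so t ≡ 2·9 = 18 ≡ 5 (mod 13).
    Then x = 24 + 72·5 = 384, valid modulo lcm(72, 13) = 936: x ≡ 384 (mod 936).
Verify: 384 mod 9 = 6 ✓, 384 mod 8 = 0 ✓, 384 mod 13 = 7 ✓.

x ≡ 384 (mod 936).


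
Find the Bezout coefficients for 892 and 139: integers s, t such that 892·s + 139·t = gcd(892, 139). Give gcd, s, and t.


Euclidean algorithm on (892, 139) — divide until remainder is 0:
  892 = 6 · 139 + 58
  139 = 2 · 58 + 23
  58 = 2 · 23 + 12
  23 = 1 · 12 + 11
  12 = 1 · 11 + 1
  11 = 11 · 1 + 0
gcd(892, 139) = 1.
Track Bezout coefficients alongside the remainders: start with r₀ = 892 = a·1 + b·0 (s = 1, t = 0) and r₁ = 139 = a·0 + b·1 (s = 0, t = 1); each new remainder r_{k+1} = r_{k-1} − q_k·r_k inherits s_{k+1} = s_{k-1} − q_k·s_k, t_{k+1} = t_{k-1} − q_k·t_k, so r_k = a·s_k + b·t_k at every step:
  q = 6: r = 58, s = 1 − 6·0 = 1, t = 0 − 6·1 = -6  (check: 892·1 + 139·(-6) = 58)
  q = 2: r = 23, s = 0 − 2·1 = -2, t = 1 − 2·(-6) = 13  (check: 892·(-2) + 139·13 = 23)
  q = 2: r = 12, s = 1 − 2·(-2) = 5, t = -6 − 2·13 = -32  (check: 892·5 + 139·(-32) = 12)
  q = 1: r = 11, s = -2 − 1·5 = -7, t = 13 − 1·(-32) = 45  (check: 892·(-7) + 139·45 = 11)
  q = 1: r = 1, s = 5 − 1·(-7) = 12, t = -32 − 1·45 = -77  (check: 892·12 + 139·(-77) = 1)
The row with r = 1 (the gcd) gives the Bezout coefficients s = 12, t = -77.
Result: 892 · (12) + 139 · (-77) = 1.

gcd(892, 139) = 1; s = 12, t = -77 (check: 892·12 + 139·(-77) = 1).


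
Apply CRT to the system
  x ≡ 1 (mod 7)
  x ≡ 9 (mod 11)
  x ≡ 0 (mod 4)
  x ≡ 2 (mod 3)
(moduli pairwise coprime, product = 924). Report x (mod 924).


Product of moduli M = 7 · 11 · 4 · 3 = 924.
Merge one congruence at a time:
  Start: x ≡ 1 (mod 7).
  Combine with x ≡ 9 (mod 11); new modulus lcm = 77.
    Write x = 1 + 7·t and substitute into x ≡ 9 (mod 11): 7·t ≡ 9 − 1 = 8 (mod 11).
    The inverse of 7 mod 11 is 8 (since 7·8 = 56 = 5·11 + 1), so t ≡ 8·8 = 64 ≡ 9 (mod 11).
    Then x = 1 + 7·9 = 64, valid modulo lcm(7, 11) = 77: x ≡ 64 (mod 77).
  Combine with x ≡ 0 (mod 4); new modulus lcm = 308.
    Write x = 64 + 77·t and substitute into x ≡ 0 (mod 4): 77·t ≡ 0 − 64 = -64 (mod 4).
    Reduce coefficients mod 4: 1·t ≡ 0 (mod 4).
    So t ≡ 0 (mod 4).
    Then x = 64 + 77·0 = 64, valid modulo lcm(77, 4) = 308: x ≡ 64 (mod 308).
  Combine with x ≡ 2 (mod 3); new modulus lcm = 924.
    Write x = 64 + 308·t and substitute into x ≡ 2 (mod 3): 308·t ≡ 2 − 64 = -62 (mod 3).
    Reduce coefficients mod 3: 2·t ≡ 1 (mod 3).
    The inverse of 2 mod 3 is 2 (since 2·2 = 4 = 1·3 + 1), so t ≡ 2·1 = 2 ≡ 2 (mod 3).
    Then x = 64 + 308·2 = 680, valid modulo lcm(308, 3) = 924: x ≡ 680 (mod 924).
Verify against each original: 680 mod 7 = 1, 680 mod 11 = 9, 680 mod 4 = 0, 680 mod 3 = 2.

x ≡ 680 (mod 924).


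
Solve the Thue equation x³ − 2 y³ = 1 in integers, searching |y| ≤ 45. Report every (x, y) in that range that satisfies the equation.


The equation is x³ - 2y³ = 1. For fixed y, x³ = 2·y³ + 1, so a solution requires the RHS to be a perfect cube.
Strategy: iterate y from -45 to 45, compute RHS = 2·y³ + 1, and check whether it is a (positive or negative) perfect cube.
Check small values of y:
  y = 0: RHS = 1 = (1)³ ⇒ x = 1 works.
  y = 1: RHS = 3 is not a perfect cube.
  y = -1: RHS = -1 = (-1)³ ⇒ x = -1 works.
  y = 2: RHS = 17 is not a perfect cube.
  y = -2: RHS = -15 is not a perfect cube.
  y = 3: RHS = 55 is not a perfect cube.
  y = -3: RHS = -53 is not a perfect cube.
Continuing the search up to |y| = 45 finds no further solutions beyond those listed.
Collected solutions: (1, 0), (-1, -1).

Solutions (with |y| ≤ 45): (1, 0), (-1, -1).


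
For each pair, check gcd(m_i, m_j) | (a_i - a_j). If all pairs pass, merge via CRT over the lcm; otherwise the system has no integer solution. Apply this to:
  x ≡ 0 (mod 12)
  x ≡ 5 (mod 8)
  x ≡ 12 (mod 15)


Moduli 12, 8, 15 are not pairwise coprime, so CRT works modulo lcm(m_i) when all pairwise compatibility conditions hold.
Pairwise compatibility: gcd(m_i, m_j) must divide a_i - a_j for every pair.
Merge one congruence at a time:
  Start: x ≡ 0 (mod 12).
  Combine with x ≡ 5 (mod 8): gcd(12, 8) = 4, and 5 - 0 = 5 is NOT divisible by 4.
    ⇒ system is inconsistent (no integer solution).

No solution (the system is inconsistent).


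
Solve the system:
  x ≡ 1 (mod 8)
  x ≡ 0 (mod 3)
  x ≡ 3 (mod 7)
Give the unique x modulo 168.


Moduli 8, 3, 7 are pairwise coprime; by CRT there is a unique solution modulo M = 8 · 3 · 7 = 168.
Solve pairwise, accumulating the modulus:
  Start with x ≡ 1 (mod 8).
  Combine with x ≡ 0 (mod 3): since gcd(8, 3) = 1, we get a unique residue mod 24.
    Write x = 1 + 8·t and substitute into x ≡ 0 (mod 3): 8·t ≡ 0 − 1 = -1 (mod 3).
    Reduce coefficients mod 3: 2·t ≡ 2 (mod 3).
    The inverse of 2 mod 3 is 2 (since 2·2 = 4 = 1·3 + 1), so t ≡ 2·2 = 4 ≡ 1 (mod 3).
    Then x = 1 + 8·1 = 9, valid modulo lcm(8, 3) = 24: x ≡ 9 (mod 24).
  Combine with x ≡ 3 (mod 7): since gcd(24, 7) = 1, we get a unique residue mod 168.
    Write x = 9 + 24·t and substitute into x ≡ 3 (mod 7): 24·t ≡ 3 − 9 = -6 (mod 7).
    Reduce coefficients mod 7: 3·t ≡ 1 (mod 7).
    The inverse of 3 mod 7 is 5 (since 3·5 = 15 = 2·7 + 1), so t ≡ 5·1 = 5 ≡ 5 (mod 7).
    Then x = 9 + 24·5 = 129, valid modulo lcm(24, 7) = 168: x ≡ 129 (mod 168).
Verify: 129 mod 8 = 1 ✓, 129 mod 3 = 0 ✓, 129 mod 7 = 3 ✓.

x ≡ 129 (mod 168).


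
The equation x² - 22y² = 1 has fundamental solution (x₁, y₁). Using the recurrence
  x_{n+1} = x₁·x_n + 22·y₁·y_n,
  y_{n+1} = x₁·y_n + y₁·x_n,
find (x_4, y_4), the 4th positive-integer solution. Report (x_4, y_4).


Step 1: Find the fundamental solution (x₁, y₁) of x² - 22y² = 1.
  Expand √22 as a continued fraction. a₀ = ⌊√22⌋ = 4; iterate m_{k+1} = d_k·a_k − m_k, d_{k+1} = (22 − m_{k+1}²)/d_k, a_{k+1} = ⌊(a₀ + m_{k+1})/d_{k+1}⌋ (starting m₀ = 0, d₀ = 1), with convergents p_k = a_k·p_{k-1} + p_{k-2}, q_k = a_k·q_{k-1} + q_{k-2} (p₋₁ = 1, q₋₁ = 0):
  k = 0: a₀ = 4; p₀/q₀ = 4/1; p₀² − 22·q₀² = 16 − 22 = -6.
  k = 1: m = 4, d = 6, a = ⌊(4 + 4)/6⌋ = 1; p/q = (1·4 + 1)/(1·1 + 0) = 5/1; p² − 22·q² = 25 − 22 = 3.
  k = 2: m = 2, d = 3, a = ⌊(4 + 2)/3⌋ = 2; p/q = (2·5 + 4)/(2·1 + 1) = 14/3; p² − 22·q² = 196 − 198 = -2.
  k = 3: m = 4, d = 2, a = ⌊(4 + 4)/2⌋ = 4; p/q = (4·14 + 5)/(4·3 + 1) = 61/13; p² − 22·q² = 3721 − 3718 = 3.
  k = 4: m = 4, d = 3, a = ⌊(4 + 4)/3⌋ = 2; p/q = (2·61 + 14)/(2·13 + 3) = 136/29; p² − 22·q² = 18496 − 18502 = -6.
  k = 5: m = 2, d = 6, a = ⌊(4 + 2)/6⌋ = 1; p/q = (1·136 + 61)/(1·29 + 13) = 197/42; p² − 22·q² = 38809 − 38808 = 1.
  The first convergent with p² − 22·q² = 1 gives the fundamental solution (x₁, y₁) = (197, 42).
Step 2: Apply the recurrence (x_{n+1}, y_{n+1}) = (x₁x_n + 22y₁y_n, x₁y_n + y₁x_n) repeatedly.
  From (x_1, y_1) = (197, 42): x_2 = 197·197 + 22·42·42 = 77617; y_2 = 197·42 + 42·197 = 16548.
  From (x_2, y_2) = (77617, 16548): x_3 = 197·77617 + 22·42·16548 = 30580901; y_3 = 197·16548 + 42·77617 = 6519870.
  From (x_3, y_3) = (30580901, 6519870): x_4 = 197·30580901 + 22·42·6519870 = 12048797377; y_4 = 197·6519870 + 42·30580901 = 2568812232.
Step 3: Verify x_4² - 22·y_4² = 145173518232002080129 - 145173518232002080128 = 1 (should be 1). ✓

(x_1, y_1) = (197, 42); (x_4, y_4) = (12048797377, 2568812232).


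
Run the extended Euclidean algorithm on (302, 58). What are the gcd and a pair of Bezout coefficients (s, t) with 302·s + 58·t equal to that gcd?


Euclidean algorithm on (302, 58) — divide until remainder is 0:
  302 = 5 · 58 + 12
  58 = 4 · 12 + 10
  12 = 1 · 10 + 2
  10 = 5 · 2 + 0
gcd(302, 58) = 2.
Track Bezout coefficients alongside the remainders: start with r₀ = 302 = a·1 + b·0 (s = 1, t = 0) and r₁ = 58 = a·0 + b·1 (s = 0, t = 1); each new remainder r_{k+1} = r_{k-1} − q_k·r_k inherits s_{k+1} = s_{k-1} − q_k·s_k, t_{k+1} = t_{k-1} − q_k·t_k, so r_k = a·s_k + b·t_k at every step:
  q = 5: r = 12, s = 1 − 5·0 = 1, t = 0 − 5·1 = -5  (check: 302·1 + 58·(-5) = 12)
  q = 4: r = 10, s = 0 − 4·1 = -4, t = 1 − 4·(-5) = 21  (check: 302·(-4) + 58·21 = 10)
  q = 1: r = 2, s = 1 − 1·(-4) = 5, t = -5 − 1·21 = -26  (check: 302·5 + 58·(-26) = 2)
The row with r = 2 (the gcd) gives the Bezout coefficients s = 5, t = -26.
Result: 302 · (5) + 58 · (-26) = 2.

gcd(302, 58) = 2; s = 5, t = -26 (check: 302·5 + 58·(-26) = 2).


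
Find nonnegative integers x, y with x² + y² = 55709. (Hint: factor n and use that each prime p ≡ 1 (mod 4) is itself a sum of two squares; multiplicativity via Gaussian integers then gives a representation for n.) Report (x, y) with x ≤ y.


Step 1: Factor n = 55709 = 17 · 29 · 113.
Step 2: Check the mod-4 condition on each prime factor: 17 ≡ 1 (mod 4), exponent 1; 29 ≡ 1 (mod 4), exponent 1; 113 ≡ 1 (mod 4), exponent 1.
All primes ≡ 3 (mod 4) appear to even exponent (or don't appear), so by the two-squares theorem n IS expressible as a sum of two squares.
Step 3: Build a representation. Here n = 17 · 29 · 113 is a product of primes ≡ 1 (mod 4). Each prime p ≡ 1 (mod 4) is itself a sum of two squares; find a² by testing p − a² for a perfect square:
  17: 17 − 1² = 16 = 4² ⇒ 17 = 1² + 4².
  29: 29 − 1² = 28, 29 − 2² = 25 = 5² ⇒ 29 = 2² + 5².
  113: 113 − 1² = 112, 113 − 2² = 109, 113 − 3² = 104, 113 − 4² = 97, 113 − 5² = 88, 113 − 6² = 77, 113 − 7² = 64 = 8² ⇒ 113 = 7² + 8².
  Combine using the Brahmagupta–Fibonacci identity (a² + b²)(c² + d²) = (ac − bd)² + (ad + bc)² = (ac + bd)² + (ad − bc)²:
  17 · 29 = 493: from (1² + 4²)(2² + 5²), take (1·2 − 4·5, 1·5 + 4·2) = (2 − 20, 5 + 8) = (-18, 13); dropping signs (only squares matter) gives (18, 13); check 18² + 13² = 324 + 169 = 493 ✓.
  493 · 113 = 55709: from (18² + 13²)(7² + 8²), take (18·7 − 13·8, 18·8 + 13·7) = (126 − 104, 144 + 91) = (22, 235); check 22² + 235² = 484 + 55225 = 55709 ✓.
Step 4: Order so x ≤ y and verify: 22² + 235² = 484 + 55225 = 55709 = n. ✓

n = 55709 = 22² + 235² (one valid representation with x ≤ y).


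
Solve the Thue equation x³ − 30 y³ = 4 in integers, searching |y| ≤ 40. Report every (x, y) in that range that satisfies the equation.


The equation is x³ - 30y³ = 4. For fixed y, x³ = 30·y³ + 4, so a solution requires the RHS to be a perfect cube.
Strategy: iterate y from -40 to 40, compute RHS = 30·y³ + 4, and check whether it is a (positive or negative) perfect cube.
Check small values of y:
  y = 0: RHS = 4 is not a perfect cube.
  y = 1: RHS = 34 is not a perfect cube.
  y = -1: RHS = -26 is not a perfect cube.
  y = 2: RHS = 244 is not a perfect cube.
  y = -2: RHS = -236 is not a perfect cube.
  y = 3: RHS = 814 is not a perfect cube.
  y = -3: RHS = -806 is not a perfect cube.
Continuing the search up to |y| = 40 finds no solutions either.
No (x, y) in the scanned range satisfies the equation.

No integer solutions with |y| ≤ 40.


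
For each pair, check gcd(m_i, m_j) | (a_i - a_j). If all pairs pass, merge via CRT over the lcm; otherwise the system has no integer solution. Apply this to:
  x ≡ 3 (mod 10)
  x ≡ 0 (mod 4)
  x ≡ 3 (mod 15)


Moduli 10, 4, 15 are not pairwise coprime, so CRT works modulo lcm(m_i) when all pairwise compatibility conditions hold.
Pairwise compatibility: gcd(m_i, m_j) must divide a_i - a_j for every pair.
Merge one congruence at a time:
  Start: x ≡ 3 (mod 10).
  Combine with x ≡ 0 (mod 4): gcd(10, 4) = 2, and 0 - 3 = -3 is NOT divisible by 2.
    ⇒ system is inconsistent (no integer solution).

No solution (the system is inconsistent).


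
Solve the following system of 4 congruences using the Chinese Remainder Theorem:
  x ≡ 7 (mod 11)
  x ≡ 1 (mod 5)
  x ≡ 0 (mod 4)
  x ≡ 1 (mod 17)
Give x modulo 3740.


Product of moduli M = 11 · 5 · 4 · 17 = 3740.
Merge one congruence at a time:
  Start: x ≡ 7 (mod 11).
  Combine with x ≡ 1 (mod 5); new modulus lcm = 55.
    Write x = 7 + 11·t and substitute into x ≡ 1 (mod 5): 11·t ≡ 1 − 7 = -6 (mod 5).
    Reduce coefficients mod 5: 1·t ≡ 4 (mod 5).
    So t ≡ 4 (mod 5).
    Then x = 7 + 11·4 = 51, valid modulo lcm(11, 5) = 55: x ≡ 51 (mod 55).
  Combine with x ≡ 0 (mod 4); new modulus lcm = 220.
    Write x = 51 + 55·t and substitute into x ≡ 0 (mod 4): 55·t ≡ 0 − 51 = -51 (mod 4).
    Reduce coefficients mod 4: 3·t ≡ 1 (mod 4).
    The inverse of 3 mod 4 is 3 (since 3·3 = 9 = 2·4 + 1), so t ≡ 3·1 = 3 ≡ 3 (mod 4).
    Then x = 51 + 55·3 = 216, valid modulo lcm(55, 4) = 220: x ≡ 216 (mod 220).
  Combine with x ≡ 1 (mod 17); new modulus lcm = 3740.
    Write x = 216 + 220·t and substitute into x ≡ 1 (mod 17): 220·t ≡ 1 − 216 = -215 (mod 17).
    Reduce coefficients mod 17: 16·t ≡ 6 (mod 17).
    The inverse of 16 mod 17 is 16 (since 16·16 = 256 = 15·17 + 1), so t ≡ 16·6 = 96 ≡ 11 (mod 17).
    Then x = 216 + 220·11 = 2636, valid modulo lcm(220, 17) = 3740: x ≡ 2636 (mod 3740).
Verify against each original: 2636 mod 11 = 7, 2636 mod 5 = 1, 2636 mod 4 = 0, 2636 mod 17 = 1.

x ≡ 2636 (mod 3740).


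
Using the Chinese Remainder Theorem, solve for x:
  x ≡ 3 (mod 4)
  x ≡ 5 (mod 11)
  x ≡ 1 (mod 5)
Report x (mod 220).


Moduli 4, 11, 5 are pairwise coprime; by CRT there is a unique solution modulo M = 4 · 11 · 5 = 220.
Solve pairwise, accumulating the modulus:
  Start with x ≡ 3 (mod 4).
  Combine with x ≡ 5 (mod 11): since gcd(4, 11) = 1, we get a unique residue mod 44.
    Write x = 3 + 4·t and substitute into x ≡ 5 (mod 11): 4·t ≡ 5 − 3 = 2 (mod 11).
    The inverse of 4 mod 11 is 3 (since 4·3 = 12 = 1·11 + 1), so t ≡ 3·2 = 6 ≡ 6 (mod 11).
    Then x = 3 + 4·6 = 27, valid modulo lcm(4, 11) = 44: x ≡ 27 (mod 44).
  Combine with x ≡ 1 (mod 5): since gcd(44, 5) = 1, we get a unique residue mod 220.
    Write x = 27 + 44·t and substitute into x ≡ 1 (mod 5): 44·t ≡ 1 − 27 = -26 (mod 5).
    Reduce coefficients mod 5: 4·t ≡ 4 (mod 5).
    The inverse of 4 mod 5 is 4 (since 4·4 = 16 = 3·5 + 1), so t ≡ 4·4 = 16 ≡ 1 (mod 5).
    Then x = 27 + 44·1 = 71, valid modulo lcm(44, 5) = 220: x ≡ 71 (mod 220).
Verify: 71 mod 4 = 3 ✓, 71 mod 11 = 5 ✓, 71 mod 5 = 1 ✓.

x ≡ 71 (mod 220).


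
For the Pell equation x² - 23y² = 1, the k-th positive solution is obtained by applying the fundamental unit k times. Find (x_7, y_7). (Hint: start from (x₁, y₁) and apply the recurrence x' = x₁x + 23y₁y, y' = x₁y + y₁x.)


Step 1: Find the fundamental solution (x₁, y₁) of x² - 23y² = 1.
  Expand √23 as a continued fraction. a₀ = ⌊√23⌋ = 4; iterate m_{k+1} = d_k·a_k − m_k, d_{k+1} = (23 − m_{k+1}²)/d_k, a_{k+1} = ⌊(a₀ + m_{k+1})/d_{k+1}⌋ (starting m₀ = 0, d₀ = 1), with convergents p_k = a_k·p_{k-1} + p_{k-2}, q_k = a_k·q_{k-1} + q_{k-2} (p₋₁ = 1, q₋₁ = 0):
  k = 0: a₀ = 4; p₀/q₀ = 4/1; p₀² − 23·q₀² = 16 − 23 = -7.
  k = 1: m = 4, d = 7, a = ⌊(4 + 4)/7⌋ = 1; p/q = (1·4 + 1)/(1·1 + 0) = 5/1; p² − 23·q² = 25 − 23 = 2.
  k = 2: m = 3, d = 2, a = ⌊(4 + 3)/2⌋ = 3; p/q = (3·5 + 4)/(3·1 + 1) = 19/4; p² − 23·q² = 361 − 368 = -7.
  k = 3: m = 3, d = 7, a = ⌊(4 + 3)/7⌋ = 1; p/q = (1·19 + 5)/(1·4 + 1) = 24/5; p² − 23·q² = 576 − 575 = 1.
  The first convergent with p² − 23·q² = 1 gives the fundamental solution (x₁, y₁) = (24, 5).
Step 2: Apply the recurrence (x_{n+1}, y_{n+1}) = (x₁x_n + 23y₁y_n, x₁y_n + y₁x_n) repeatedly.
  From (x_1, y_1) = (24, 5): x_2 = 24·24 + 23·5·5 = 1151; y_2 = 24·5 + 5·24 = 240.
  From (x_2, y_2) = (1151, 240): x_3 = 24·1151 + 23·5·240 = 55224; y_3 = 24·240 + 5·1151 = 11515.
  From (x_3, y_3) = (55224, 11515): x_4 = 24·55224 + 23·5·11515 = 2649601; y_4 = 24·11515 + 5·55224 = 552480.
  From (x_4, y_4) = (2649601, 552480): x_5 = 24·2649601 + 23·5·552480 = 127125624; y_5 = 24·552480 + 5·2649601 = 26507525.
  From (x_5, y_5) = (127125624, 26507525): x_6 = 24·127125624 + 23·5·26507525 = 6099380351; y_6 = 24·26507525 + 5·127125624 = 1271808720.
  From (x_6, y_6) = (6099380351, 1271808720): x_7 = 24·6099380351 + 23·5·1271808720 = 292643131224; y_7 = 24·1271808720 + 5·6099380351 = 61020311035.
Step 3: Verify x_7² - 23·y_7² = 85640002252587283738176 - 85640002252587283738175 = 1 (should be 1). ✓

(x_1, y_1) = (24, 5); (x_7, y_7) = (292643131224, 61020311035).


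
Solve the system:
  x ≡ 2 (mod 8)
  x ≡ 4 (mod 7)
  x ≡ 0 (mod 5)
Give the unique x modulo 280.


Moduli 8, 7, 5 are pairwise coprime; by CRT there is a unique solution modulo M = 8 · 7 · 5 = 280.
Solve pairwise, accumulating the modulus:
  Start with x ≡ 2 (mod 8).
  Combine with x ≡ 4 (mod 7): since gcd(8, 7) = 1, we get a unique residue mod 56.
    Write x = 2 + 8·t and substitute into x ≡ 4 (mod 7): 8·t ≡ 4 − 2 = 2 (mod 7).
    Reduce coefficients mod 7: 1·t ≡ 2 (mod 7).
    So t ≡ 2 (mod 7).
    Then x = 2 + 8·2 = 18, valid modulo lcm(8, 7) = 56: x ≡ 18 (mod 56).
  Combine with x ≡ 0 (mod 5): since gcd(56, 5) = 1, we get a unique residue mod 280.
    Write x = 18 + 56·t and substitute into x ≡ 0 (mod 5): 56·t ≡ 0 − 18 = -18 (mod 5).
    Reduce coefficients mod 5: 1·t ≡ 2 (mod 5).
    So t ≡ 2 (mod 5).
    Then x = 18 + 56·2 = 130, valid modulo lcm(56, 5) = 280: x ≡ 130 (mod 280).
Verify: 130 mod 8 = 2 ✓, 130 mod 7 = 4 ✓, 130 mod 5 = 0 ✓.

x ≡ 130 (mod 280).


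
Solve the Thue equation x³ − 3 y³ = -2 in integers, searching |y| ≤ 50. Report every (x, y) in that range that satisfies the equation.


The equation is x³ - 3y³ = -2. For fixed y, x³ = 3·y³ − 2, so a solution requires the RHS to be a perfect cube.
Strategy: iterate y from -50 to 50, compute RHS = 3·y³ − 2, and check whether it is a (positive or negative) perfect cube.
Check small values of y:
  y = 0: RHS = -2 is not a perfect cube.
  y = 1: RHS = 1 = (1)³ ⇒ x = 1 works.
  y = -1: RHS = -5 is not a perfect cube.
  y = 2: RHS = 22 is not a perfect cube.
  y = -2: RHS = -26 is not a perfect cube.
  y = 3: RHS = 79 is not a perfect cube.
  y = -3: RHS = -83 is not a perfect cube.
Continuing the search up to |y| = 50 finds no further solutions beyond those listed.
Collected solutions: (1, 1).

Solutions (with |y| ≤ 50): (1, 1).


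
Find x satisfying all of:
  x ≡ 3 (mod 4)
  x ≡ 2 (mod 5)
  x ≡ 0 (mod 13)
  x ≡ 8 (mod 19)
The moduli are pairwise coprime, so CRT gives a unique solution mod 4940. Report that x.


Product of moduli M = 4 · 5 · 13 · 19 = 4940.
Merge one congruence at a time:
  Start: x ≡ 3 (mod 4).
  Combine with x ≡ 2 (mod 5); new modulus lcm = 20.
    Write x = 3 + 4·t and substitute into x ≡ 2 (mod 5): 4·t ≡ 2 − 3 = -1 (mod 5).
    Reduce coefficients mod 5: 4·t ≡ 4 (mod 5).
    The inverse of 4 mod 5 is 4 (since 4·4 = 16 = 3·5 + 1), so t ≡ 4·4 = 16 ≡ 1 (mod 5).
    Then x = 3 + 4·1 = 7, valid modulo lcm(4, 5) = 20: x ≡ 7 (mod 20).
  Combine with x ≡ 0 (mod 13); new modulus lcm = 260.
    Write x = 7 + 20·t and substitute into x ≡ 0 (mod 13): 20·t ≡ 0 − 7 = -7 (mod 13).
    Reduce coefficients mod 13: 7·t ≡ 6 (mod 13).
    The inverse of 7 mod 13 is 2 (since 7·2 = 14 = 1·13 + 1), so t ≡ 2·6 = 12 ≡ 12 (mod 13).
    Then x = 7 + 20·12 = 247, valid modulo lcm(20, 13) = 260: x ≡ 247 (mod 260).
  Combine with x ≡ 8 (mod 19); new modulus lcm = 4940.
    Write x = 247 + 260·t and substitute into x ≡ 8 (mod 19): 260·t ≡ 8 − 247 = -239 (mod 19).
    Reduce coefficients mod 19: 13·t ≡ 8 (mod 19).
    The inverse of 13 mod 19 is 3 (since 13·3 = 39 = 2·19 + 1), so t ≡ 3·8 = 24 ≡ 5 (mod 19).
    Then x = 247 + 260·5 = 1547, valid modulo lcm(260, 19) = 4940: x ≡ 1547 (mod 4940).
Verify against each original: 1547 mod 4 = 3, 1547 mod 5 = 2, 1547 mod 13 = 0, 1547 mod 19 = 8.

x ≡ 1547 (mod 4940).


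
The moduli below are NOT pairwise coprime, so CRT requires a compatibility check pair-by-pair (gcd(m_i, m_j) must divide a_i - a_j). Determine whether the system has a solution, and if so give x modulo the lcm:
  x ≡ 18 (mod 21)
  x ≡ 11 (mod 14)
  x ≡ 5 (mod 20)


Moduli 21, 14, 20 are not pairwise coprime, so CRT works modulo lcm(m_i) when all pairwise compatibility conditions hold.
Pairwise compatibility: gcd(m_i, m_j) must divide a_i - a_j for every pair.
Merge one congruence at a time:
  Start: x ≡ 18 (mod 21).
  Combine with x ≡ 11 (mod 14): gcd(21, 14) = 7; 11 - 18 = -7, which IS divisible by 7, so compatible.
    Write x = 18 + 21·t and substitute into x ≡ 11 (mod 14): 21·t ≡ 11 − 18 = -7 (mod 14).
    Divide the congruence (and modulus) by g = 7: 3·t ≡ -1 (mod 2).
    Reduce coefficients mod 2: 1·t ≡ 1 (mod 2).
    So t ≡ 1 (mod 2).
    Then x = 18 + 21·1 = 39, valid modulo lcm(21, 14) = 42: x ≡ 39 (mod 42).
  Combine with x ≡ 5 (mod 20): gcd(42, 20) = 2; 5 - 39 = -34, which IS divisible by 2, so compatible.
    Write x = 39 + 42·t and substitute into x ≡ 5 (mod 20): 42·t ≡ 5 − 39 = -34 (mod 20).
    Divide the congruence (and modulus) by g = 2: 21·t ≡ -17 (mod 10).
    Reduce coefficients mod 10: 1·t ≡ 3 (mod 10).
    So t ≡ 3 (mod 10).
    Then x = 39 + 42·3 = 165, valid modulo lcm(42, 20) = 420: x ≡ 165 (mod 420).
Verify: 165 mod 21 = 18, 165 mod 14 = 11, 165 mod 20 = 5.

x ≡ 165 (mod 420).


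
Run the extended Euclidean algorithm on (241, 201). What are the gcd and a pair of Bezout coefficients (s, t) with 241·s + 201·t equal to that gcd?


Euclidean algorithm on (241, 201) — divide until remainder is 0:
  241 = 1 · 201 + 40
  201 = 5 · 40 + 1
  40 = 40 · 1 + 0
gcd(241, 201) = 1.
Track Bezout coefficients alongside the remainders: start with r₀ = 241 = a·1 + b·0 (s = 1, t = 0) and r₁ = 201 = a·0 + b·1 (s = 0, t = 1); each new remainder r_{k+1} = r_{k-1} − q_k·r_k inherits s_{k+1} = s_{k-1} − q_k·s_k, t_{k+1} = t_{k-1} − q_k·t_k, so r_k = a·s_k + b·t_k at every step:
  q = 1: r = 40, s = 1 − 1·0 = 1, t = 0 − 1·1 = -1  (check: 241·1 + 201·(-1) = 40)
  q = 5: r = 1, s = 0 − 5·1 = -5, t = 1 − 5·(-1) = 6  (check: 241·(-5) + 201·6 = 1)
The row with r = 1 (the gcd) gives the Bezout coefficients s = -5, t = 6.
Result: 241 · (-5) + 201 · (6) = 1.

gcd(241, 201) = 1; s = -5, t = 6 (check: 241·(-5) + 201·6 = 1).


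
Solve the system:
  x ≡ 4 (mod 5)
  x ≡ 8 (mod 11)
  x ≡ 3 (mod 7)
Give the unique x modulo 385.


Moduli 5, 11, 7 are pairwise coprime; by CRT there is a unique solution modulo M = 5 · 11 · 7 = 385.
Solve pairwise, accumulating the modulus:
  Start with x ≡ 4 (mod 5).
  Combine with x ≡ 8 (mod 11): since gcd(5, 11) = 1, we get a unique residue mod 55.
    Write x = 4 + 5·t and substitute into x ≡ 8 (mod 11): 5·t ≡ 8 − 4 = 4 (mod 11).
    The inverse of 5 mod 11 is 9 (since 5·9 = 45 = 4·11 + 1), so t ≡ 9·4 = 36 ≡ 3 (mod 11).
    Then x = 4 + 5·3 = 19, valid modulo lcm(5, 11) = 55: x ≡ 19 (mod 55).
  Combine with x ≡ 3 (mod 7): since gcd(55, 7) = 1, we get a unique residue mod 385.
    Write x = 19 + 55·t and substitute into x ≡ 3 (mod 7): 55·t ≡ 3 − 19 = -16 (mod 7).
    Reduce coefficients mod 7: 6·t ≡ 5 (mod 7).
    The inverse of 6 mod 7 is 6 (since 6·6 = 36 = 5·7 + 1), so t ≡ 6·5 = 30 ≡ 2 (mod 7).
    Then x = 19 + 55·2 = 129, valid modulo lcm(55, 7) = 385: x ≡ 129 (mod 385).
Verify: 129 mod 5 = 4 ✓, 129 mod 11 = 8 ✓, 129 mod 7 = 3 ✓.

x ≡ 129 (mod 385).


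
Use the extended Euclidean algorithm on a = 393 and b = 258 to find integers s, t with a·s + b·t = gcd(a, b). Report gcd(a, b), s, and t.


Euclidean algorithm on (393, 258) — divide until remainder is 0:
  393 = 1 · 258 + 135
  258 = 1 · 135 + 123
  135 = 1 · 123 + 12
  123 = 10 · 12 + 3
  12 = 4 · 3 + 0
gcd(393, 258) = 3.
Track Bezout coefficients alongside the remainders: start with r₀ = 393 = a·1 + b·0 (s = 1, t = 0) and r₁ = 258 = a·0 + b·1 (s = 0, t = 1); each new remainder r_{k+1} = r_{k-1} − q_k·r_k inherits s_{k+1} = s_{k-1} − q_k·s_k, t_{k+1} = t_{k-1} − q_k·t_k, so r_k = a·s_k + b·t_k at every step:
  q = 1: r = 135, s = 1 − 1·0 = 1, t = 0 − 1·1 = -1  (check: 393·1 + 258·(-1) = 135)
  q = 1: r = 123, s = 0 − 1·1 = -1, t = 1 − 1·(-1) = 2  (check: 393·(-1) + 258·2 = 123)
  q = 1: r = 12, s = 1 − 1·(-1) = 2, t = -1 − 1·2 = -3  (check: 393·2 + 258·(-3) = 12)
  q = 10: r = 3, s = -1 − 10·2 = -21, t = 2 − 10·(-3) = 32  (check: 393·(-21) + 258·32 = 3)
The row with r = 3 (the gcd) gives the Bezout coefficients s = -21, t = 32.
Result: 393 · (-21) + 258 · (32) = 3.

gcd(393, 258) = 3; s = -21, t = 32 (check: 393·(-21) + 258·32 = 3).


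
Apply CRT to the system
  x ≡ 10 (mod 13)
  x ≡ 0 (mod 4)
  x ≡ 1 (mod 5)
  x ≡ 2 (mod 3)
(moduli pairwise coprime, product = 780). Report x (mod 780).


Product of moduli M = 13 · 4 · 5 · 3 = 780.
Merge one congruence at a time:
  Start: x ≡ 10 (mod 13).
  Combine with x ≡ 0 (mod 4); new modulus lcm = 52.
    Write x = 10 + 13·t and substitute into x ≡ 0 (mod 4): 13·t ≡ 0 − 10 = -10 (mod 4).
    Reduce coefficients mod 4: 1·t ≡ 2 (mod 4).
    So t ≡ 2 (mod 4).
    Then x = 10 + 13·2 = 36, valid modulo lcm(13, 4) = 52: x ≡ 36 (mod 52).
  Combine with x ≡ 1 (mod 5); new modulus lcm = 260.
    Write x = 36 + 52·t and substitute into x ≡ 1 (mod 5): 52·t ≡ 1 − 36 = -35 (mod 5).
    Reduce coefficients mod 5: 2·t ≡ 0 (mod 5).
    The inverse of 2 mod 5 is 3 (since 2·3 = 6 = 1·5 + 1), so t ≡ 3·0 = 0 ≡ 0 (mod 5).
    Then x = 36 + 52·0 = 36, valid modulo lcm(52, 5) = 260: x ≡ 36 (mod 260).
  Combine with x ≡ 2 (mod 3); new modulus lcm = 780.
    Write x = 36 + 260·t and substitute into x ≡ 2 (mod 3): 260·t ≡ 2 − 36 = -34 (mod 3).
    Reduce coefficients mod 3: 2·t ≡ 2 (mod 3).
    The inverse of 2 mod 3 is 2 (since 2·2 = 4 = 1·3 + 1), so t ≡ 2·2 = 4 ≡ 1 (mod 3).
    Then x = 36 + 260·1 = 296, valid modulo lcm(260, 3) = 780: x ≡ 296 (mod 780).
Verify against each original: 296 mod 13 = 10, 296 mod 4 = 0, 296 mod 5 = 1, 296 mod 3 = 2.

x ≡ 296 (mod 780).


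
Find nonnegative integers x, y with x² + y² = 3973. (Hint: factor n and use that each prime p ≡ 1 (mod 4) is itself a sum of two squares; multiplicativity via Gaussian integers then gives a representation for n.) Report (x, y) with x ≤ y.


Step 1: Factor n = 3973 = 29 · 137.
Step 2: Check the mod-4 condition on each prime factor: 29 ≡ 1 (mod 4), exponent 1; 137 ≡ 1 (mod 4), exponent 1.
All primes ≡ 3 (mod 4) appear to even exponent (or don't appear), so by the two-squares theorem n IS expressible as a sum of two squares.
Step 3: Build a representation. Here n = 29 · 137 is a product of primes ≡ 1 (mod 4). Each prime p ≡ 1 (mod 4) is itself a sum of two squares; find a² by testing p − a² for a perfect square:
  29: 29 − 1² = 28, 29 − 2² = 25 = 5² ⇒ 29 = 2² + 5².
  137: 137 − 1² = 136, 137 − 2² = 133, 137 − 3² = 128, 137 − 4² = 121 = 11² ⇒ 137 = 4² + 11².
  Combine using the Brahmagupta–Fibonacci identity (a² + b²)(c² + d²) = (ac − bd)² + (ad + bc)² = (ac + bd)² + (ad − bc)²:
  29 · 137 = 3973: from (2² + 5²)(4² + 11²), take (2·4 − 5·11, 2·11 + 5·4) = (8 − 55, 22 + 20) = (-47, 42); dropping signs (only squares matter) gives (47, 42); check 47² + 42² = 2209 + 1764 = 3973 ✓.
Step 4: Order so x ≤ y and verify: 42² + 47² = 1764 + 2209 = 3973 = n. ✓

n = 3973 = 42² + 47² (one valid representation with x ≤ y).


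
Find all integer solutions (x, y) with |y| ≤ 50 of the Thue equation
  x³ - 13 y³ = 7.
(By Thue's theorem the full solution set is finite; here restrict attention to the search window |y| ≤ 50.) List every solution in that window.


The equation is x³ - 13y³ = 7. For fixed y, x³ = 13·y³ + 7, so a solution requires the RHS to be a perfect cube.
Strategy: iterate y from -50 to 50, compute RHS = 13·y³ + 7, and check whether it is a (positive or negative) perfect cube.
Check small values of y:
  y = 0: RHS = 7 is not a perfect cube.
  y = 1: RHS = 20 is not a perfect cube.
  y = -1: RHS = -6 is not a perfect cube.
  y = 2: RHS = 111 is not a perfect cube.
  y = -2: RHS = -97 is not a perfect cube.
  y = 3: RHS = 358 is not a perfect cube.
  y = -3: RHS = -344 is not a perfect cube.
Continuing the search up to |y| = 50 finds no solutions either.
No (x, y) in the scanned range satisfies the equation.

No integer solutions with |y| ≤ 50.


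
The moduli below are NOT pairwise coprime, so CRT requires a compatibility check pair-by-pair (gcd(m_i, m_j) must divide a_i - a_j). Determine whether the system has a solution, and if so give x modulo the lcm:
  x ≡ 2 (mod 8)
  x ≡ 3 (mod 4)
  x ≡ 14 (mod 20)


Moduli 8, 4, 20 are not pairwise coprime, so CRT works modulo lcm(m_i) when all pairwise compatibility conditions hold.
Pairwise compatibility: gcd(m_i, m_j) must divide a_i - a_j for every pair.
Merge one congruence at a time:
  Start: x ≡ 2 (mod 8).
  Combine with x ≡ 3 (mod 4): gcd(8, 4) = 4, and 3 - 2 = 1 is NOT divisible by 4.
    ⇒ system is inconsistent (no integer solution).

No solution (the system is inconsistent).


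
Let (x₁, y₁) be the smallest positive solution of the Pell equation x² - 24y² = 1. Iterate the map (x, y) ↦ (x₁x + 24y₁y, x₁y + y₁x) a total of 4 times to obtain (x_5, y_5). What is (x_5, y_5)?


Step 1: Find the fundamental solution (x₁, y₁) of x² - 24y² = 1.
  Expand √24 as a continued fraction. a₀ = ⌊√24⌋ = 4; iterate m_{k+1} = d_k·a_k − m_k, d_{k+1} = (24 − m_{k+1}²)/d_k, a_{k+1} = ⌊(a₀ + m_{k+1})/d_{k+1}⌋ (starting m₀ = 0, d₀ = 1), with convergents p_k = a_k·p_{k-1} + p_{k-2}, q_k = a_k·q_{k-1} + q_{k-2} (p₋₁ = 1, q₋₁ = 0):
  k = 0: a₀ = 4; p₀/q₀ = 4/1; p₀² − 24·q₀² = 16 − 24 = -8.
  k = 1: m = 4, d = 8, a = ⌊(4 + 4)/8⌋ = 1; p/q = (1·4 + 1)/(1·1 + 0) = 5/1; p² − 24·q² = 25 − 24 = 1.
  The first convergent with p² − 24·q² = 1 gives the fundamental solution (x₁, y₁) = (5, 1).
Step 2: Apply the recurrence (x_{n+1}, y_{n+1}) = (x₁x_n + 24y₁y_n, x₁y_n + y₁x_n) repeatedly.
  From (x_1, y_1) = (5, 1): x_2 = 5·5 + 24·1·1 = 49; y_2 = 5·1 + 1·5 = 10.
  From (x_2, y_2) = (49, 10): x_3 = 5·49 + 24·1·10 = 485; y_3 = 5·10 + 1·49 = 99.
  From (x_3, y_3) = (485, 99): x_4 = 5·485 + 24·1·99 = 4801; y_4 = 5·99 + 1·485 = 980.
  From (x_4, y_4) = (4801, 980): x_5 = 5·4801 + 24·1·980 = 47525; y_5 = 5·980 + 1·4801 = 9701.
Step 3: Verify x_5² - 24·y_5² = 2258625625 - 2258625624 = 1 (should be 1). ✓

(x_1, y_1) = (5, 1); (x_5, y_5) = (47525, 9701).


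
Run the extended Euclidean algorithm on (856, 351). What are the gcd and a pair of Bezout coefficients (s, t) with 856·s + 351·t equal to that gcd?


Euclidean algorithm on (856, 351) — divide until remainder is 0:
  856 = 2 · 351 + 154
  351 = 2 · 154 + 43
  154 = 3 · 43 + 25
  43 = 1 · 25 + 18
  25 = 1 · 18 + 7
  18 = 2 · 7 + 4
  7 = 1 · 4 + 3
  4 = 1 · 3 + 1
  3 = 3 · 1 + 0
gcd(856, 351) = 1.
Track Bezout coefficients alongside the remainders: start with r₀ = 856 = a·1 + b·0 (s = 1, t = 0) and r₁ = 351 = a·0 + b·1 (s = 0, t = 1); each new remainder r_{k+1} = r_{k-1} − q_k·r_k inherits s_{k+1} = s_{k-1} − q_k·s_k, t_{k+1} = t_{k-1} − q_k·t_k, so r_k = a·s_k + b·t_k at every step:
  q = 2: r = 154, s = 1 − 2·0 = 1, t = 0 − 2·1 = -2  (check: 856·1 + 351·(-2) = 154)
  q = 2: r = 43, s = 0 − 2·1 = -2, t = 1 − 2·(-2) = 5  (check: 856·(-2) + 351·5 = 43)
  q = 3: r = 25, s = 1 − 3·(-2) = 7, t = -2 − 3·5 = -17  (check: 856·7 + 351·(-17) = 25)
  q = 1: r = 18, s = -2 − 1·7 = -9, t = 5 − 1·(-17) = 22  (check: 856·(-9) + 351·22 = 18)
  q = 1: r = 7, s = 7 − 1·(-9) = 16, t = -17 − 1·22 = -39  (check: 856·16 + 351·(-39) = 7)
  q = 2: r = 4, s = -9 − 2·16 = -41, t = 22 − 2·(-39) = 100  (check: 856·(-41) + 351·100 = 4)
  q = 1: r = 3, s = 16 − 1·(-41) = 57, t = -39 − 1·100 = -139  (check: 856·57 + 351·(-139) = 3)
  q = 1: r = 1, s = -41 − 1·57 = -98, t = 100 − 1·(-139) = 239  (check: 856·(-98) + 351·239 = 1)
The row with r = 1 (the gcd) gives the Bezout coefficients s = -98, t = 239.
Result: 856 · (-98) + 351 · (239) = 1.

gcd(856, 351) = 1; s = -98, t = 239 (check: 856·(-98) + 351·239 = 1).


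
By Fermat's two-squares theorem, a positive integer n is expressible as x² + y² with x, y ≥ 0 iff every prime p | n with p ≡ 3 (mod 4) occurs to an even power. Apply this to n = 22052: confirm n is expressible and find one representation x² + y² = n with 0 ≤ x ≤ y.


Step 1: Factor n = 22052 = 2^2 · 37 · 149.
Step 2: Check the mod-4 condition on each prime factor: 2 = 2 (special); 37 ≡ 1 (mod 4), exponent 1; 149 ≡ 1 (mod 4), exponent 1.
All primes ≡ 3 (mod 4) appear to even exponent (or don't appear), so by the two-squares theorem n IS expressible as a sum of two squares.
Step 3: Build a representation. Group n = k² · m with k = 2 and m = 37 · 149 = 5513 (a product of primes ≡ 1 (mod 4)); a representation of m scales to one of n via (k·x)² + (k·y)² = k²(x² + y²). Each prime p ≡ 1 (mod 4) is itself a sum of two squares; find a² by testing p − a² for a perfect square:
  37: 37 − 1² = 36 = 6² ⇒ 37 = 1² + 6².
  149: 149 − 1² = 148, 149 − 2² = 145, 149 − 3² = 140, 149 − 4² = 133, 149 − 5² = 124, 149 − 6² = 113, 149 − 7² = 100 = 10² ⇒ 149 = 7² + 10².
  Combine using the Brahmagupta–Fibonacci identity (a² + b²)(c² + d²) = (ac − bd)² + (ad + bc)² = (ac + bd)² + (ad − bc)²:
  37 · 149 = 5513: from (1² + 6²)(7² + 10²), take (1·7 − 6·10, 1·10 + 6·7) = (7 − 60, 10 + 42) = (-53, 52); dropping signs (only squares matter) gives (53, 52); check 53² + 52² = 2809 + 2704 = 5513 ✓.
  Scale by k = 2: (2·53, 2·52) = (106, 104).
Step 4: Order so x ≤ y and verify: 104² + 106² = 10816 + 11236 = 22052 = n. ✓

n = 22052 = 104² + 106² (one valid representation with x ≤ y).
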